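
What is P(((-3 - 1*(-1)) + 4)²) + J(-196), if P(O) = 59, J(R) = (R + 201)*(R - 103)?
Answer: -1436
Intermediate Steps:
J(R) = (-103 + R)*(201 + R) (J(R) = (201 + R)*(-103 + R) = (-103 + R)*(201 + R))
P(((-3 - 1*(-1)) + 4)²) + J(-196) = 59 + (-20703 + (-196)² + 98*(-196)) = 59 + (-20703 + 38416 - 19208) = 59 - 1495 = -1436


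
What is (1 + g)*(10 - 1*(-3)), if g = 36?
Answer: 481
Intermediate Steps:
(1 + g)*(10 - 1*(-3)) = (1 + 36)*(10 - 1*(-3)) = 37*(10 + 3) = 37*13 = 481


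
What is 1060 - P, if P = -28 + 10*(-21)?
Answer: 1298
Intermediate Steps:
P = -238 (P = -28 - 210 = -238)
1060 - P = 1060 - 1*(-238) = 1060 + 238 = 1298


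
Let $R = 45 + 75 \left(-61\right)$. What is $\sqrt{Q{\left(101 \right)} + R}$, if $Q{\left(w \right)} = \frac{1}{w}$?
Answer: $\frac{i \sqrt{46210429}}{101} \approx 67.305 i$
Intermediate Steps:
$R = -4530$ ($R = 45 - 4575 = -4530$)
$\sqrt{Q{\left(101 \right)} + R} = \sqrt{\frac{1}{101} - 4530} = \sqrt{- \frac{457529}{101}} = \frac{i \sqrt{46210429}}{101}$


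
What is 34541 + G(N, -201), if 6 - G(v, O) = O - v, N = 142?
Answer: 34890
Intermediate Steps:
G(v, O) = 6 + v - O (G(v, O) = 6 - (O - v) = 6 + (v - O) = 6 + v - O)
34541 + G(N, -201) = 34541 + (6 + 142 - 1*(-201)) = 34541 + (6 + 142 + 201) = 34541 + 349 = 34890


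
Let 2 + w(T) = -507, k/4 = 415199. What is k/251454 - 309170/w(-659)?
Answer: 39293689172/63995043 ≈ 614.01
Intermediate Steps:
k = 1660796 (k = 4*415199 = 1660796)
w(T) = -509 (w(T) = -2 - 507 = -509)
k/251454 - 309170/w(-659) = 1660796/251454 - 309170/(-509) = 1660796*(1/251454) - 309170*(-1/509) = 830398/125727 + 309170/509 = 39293689172/63995043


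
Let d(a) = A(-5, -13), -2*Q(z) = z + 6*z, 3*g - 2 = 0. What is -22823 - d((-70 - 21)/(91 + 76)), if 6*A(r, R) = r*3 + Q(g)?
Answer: -205381/9 ≈ -22820.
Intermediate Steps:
g = ⅔ (g = ⅔ + (⅓)*0 = ⅔ + 0 = ⅔ ≈ 0.66667)
Q(z) = -7*z/2 (Q(z) = -(z + 6*z)/2 = -7*z/2)
A(r, R) = -7/18 + r/2 (A(r, R) = (r*3 - 7/2*⅔)/6 = (3*r - 7/3)/6 = (-7/3 + 3*r)/6 = -7/18 + r/2)
d(a) = -26/9 (d(a) = -7/18 + (½)*(-5) = -7/18 - 5/2 = -26/9)
-22823 - d((-70 - 21)/(91 + 76)) = -22823 - 1*(-26/9) = -22823 + 26/9 = -205381/9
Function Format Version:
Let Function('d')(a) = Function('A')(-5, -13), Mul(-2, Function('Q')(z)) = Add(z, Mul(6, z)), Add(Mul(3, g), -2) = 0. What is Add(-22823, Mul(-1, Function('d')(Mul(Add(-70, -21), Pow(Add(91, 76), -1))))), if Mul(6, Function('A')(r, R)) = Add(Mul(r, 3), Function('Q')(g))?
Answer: Rational(-205381, 9) ≈ -22820.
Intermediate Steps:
g = Rational(2, 3) (g = Add(Rational(2, 3), Mul(Rational(1, 3), 0)) = Add(Rational(2, 3), 0) = Rational(2, 3) ≈ 0.66667)
Function('Q')(z) = Mul(Rational(-7, 2), z) (Function('Q')(z) = Mul(Rational(-1, 2), Add(z, Mul(6, z))) = Mul(Rational(-1, 2), Mul(7, z)) = Mul(Rational(-7, 2), z))
Function('A')(r, R) = Add(Rational(-7, 18), Mul(Rational(1, 2), r)) (Function('A')(r, R) = Mul(Rational(1, 6), Add(Mul(r, 3), Mul(Rational(-7, 2), Rational(2, 3)))) = Mul(Rational(1, 6), Add(Mul(3, r), Rational(-7, 3))) = Mul(Rational(1, 6), Add(Rational(-7, 3), Mul(3, r))) = Add(Rational(-7, 18), Mul(Rational(1, 2), r)))
Function('d')(a) = Rational(-26, 9) (Function('d')(a) = Add(Rational(-7, 18), Mul(Rational(1, 2), -5)) = Add(Rational(-7, 18), Rational(-5, 2)) = Rational(-26, 9))
Add(-22823, Mul(-1, Function('d')(Mul(Add(-70, -21), Pow(Add(91, 76), -1))))) = Add(-22823, Mul(-1, Rational(-26, 9))) = Add(-22823, Rational(26, 9)) = Rational(-205381, 9)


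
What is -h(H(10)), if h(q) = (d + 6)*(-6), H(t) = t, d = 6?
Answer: 72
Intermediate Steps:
h(q) = -72 (h(q) = (6 + 6)*(-6) = 12*(-6) = -72)
-h(H(10)) = -1*(-72) = 72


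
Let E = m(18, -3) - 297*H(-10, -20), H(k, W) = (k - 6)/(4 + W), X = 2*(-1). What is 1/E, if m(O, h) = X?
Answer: -1/299 ≈ -0.0033445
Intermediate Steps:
X = -2
H(k, W) = (-6 + k)/(4 + W)
m(O, h) = -2
E = -299 (E = -2 - 297*(-6 - 10)/(4 - 20) = -2 - 297*(-16)/(-16) = -2 - (-297)*(-16)/16 = -2 - 297*1 = -2 - 297 = -299)
1/E = 1/(-299) = -1/299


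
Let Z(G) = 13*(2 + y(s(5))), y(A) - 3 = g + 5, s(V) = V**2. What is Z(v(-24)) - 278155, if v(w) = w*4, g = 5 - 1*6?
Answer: -278038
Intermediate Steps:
g = -1 (g = 5 - 6 = -1)
y(A) = 7 (y(A) = 3 + (-1 + 5) = 3 + 4 = 7)
v(w) = 4*w
Z(G) = 117 (Z(G) = 13*(2 + 7) = 13*9 = 117)
Z(v(-24)) - 278155 = 117 - 278155 = -278038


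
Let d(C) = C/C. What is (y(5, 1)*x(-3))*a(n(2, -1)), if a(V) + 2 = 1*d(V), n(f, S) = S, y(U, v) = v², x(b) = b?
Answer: 3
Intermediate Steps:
d(C) = 1
a(V) = -1 (a(V) = -2 + 1*1 = -2 + 1 = -1)
(y(5, 1)*x(-3))*a(n(2, -1)) = (1²*(-3))*(-1) = (1*(-3))*(-1) = -3*(-1) = 3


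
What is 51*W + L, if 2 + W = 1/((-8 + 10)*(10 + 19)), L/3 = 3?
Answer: -5343/58 ≈ -92.121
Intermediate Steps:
L = 9 (L = 3*3 = 9)
W = -115/58 (W = -2 + 1/((-8 + 10)*(10 + 19)) = -2 + 1/(2*29) = -2 + 1/58 = -115/58 ≈ -1.9828)
51*W + L = 51*(-115/58) + 9 = -5865/58 + 9 = -5343/58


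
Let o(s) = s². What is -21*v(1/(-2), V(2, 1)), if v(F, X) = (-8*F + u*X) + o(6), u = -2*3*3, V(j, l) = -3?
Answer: -1974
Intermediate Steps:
u = -18 (u = -6*3 = -18)
v(F, X) = 36 - 18*X - 8*F (v(F, X) = (-8*F - 18*X) + 6² = (-18*X - 8*F) + 36 = 36 - 18*X - 8*F)
-21*v(1/(-2), V(2, 1)) = -21*(36 - 18*(-3) - 8/(-2)) = -21*(36 + 54 - 8*(-½)) = -21*(36 + 54 + 4) = -21*94 = -1974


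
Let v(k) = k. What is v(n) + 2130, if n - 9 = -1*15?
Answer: 2124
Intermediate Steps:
n = -6 (n = 9 - 1*15 = 9 - 15 = -6)
v(n) + 2130 = -6 + 2130 = 2124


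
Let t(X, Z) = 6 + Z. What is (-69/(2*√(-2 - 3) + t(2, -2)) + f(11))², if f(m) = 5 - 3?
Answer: (-3641*I - 488*√5)/(4*(I + 4*√5)) ≈ -41.361 - 97.145*I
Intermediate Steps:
f(m) = 2
(-69/(2*√(-2 - 3) + t(2, -2)) + f(11))² = (-69/(2*√(-2 - 3) + (6 - 2)) + 2)² = (-69/(2*√(-5) + 4) + 2)² = (-69/(2*(I*√5) + 4) + 2)² = (-69/(2*I*√5 + 4) + 2)² = (-69/(4 + 2*I*√5) + 2)² = (2 - 69/(4 + 2*I*√5))²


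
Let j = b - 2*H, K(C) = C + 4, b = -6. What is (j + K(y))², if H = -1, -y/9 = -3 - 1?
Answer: 1296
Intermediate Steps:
y = 36 (y = -9*(-3 - 1) = -9*(-4) = 36)
K(C) = 4 + C
j = -4 (j = -6 - 2*(-1) = -6 + 2 = -4)
(j + K(y))² = (-4 + (4 + 36))² = (-4 + 40)² = 36² = 1296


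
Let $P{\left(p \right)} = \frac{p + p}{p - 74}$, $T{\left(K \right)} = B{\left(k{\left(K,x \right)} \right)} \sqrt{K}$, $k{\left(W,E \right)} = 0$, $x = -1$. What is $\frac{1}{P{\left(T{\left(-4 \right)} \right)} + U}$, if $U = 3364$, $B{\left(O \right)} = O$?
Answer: $\frac{1}{3364} \approx 0.00029727$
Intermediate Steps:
$T{\left(K \right)} = 0$ ($T{\left(K \right)} = 0 \sqrt{K} = 0$)
$P{\left(p \right)} = \frac{2 p}{-74 + p}$
$\frac{1}{P{\left(T{\left(-4 \right)} \right)} + U} = \frac{1}{2 \cdot 0 \frac{1}{-74 + 0} + 3364} = \frac{1}{2 \cdot 0 \frac{1}{-74} + 3364} = \frac{1}{2 \cdot 0 \left(- \frac{1}{74}\right) + 3364} = \frac{1}{0 + 3364} = \frac{1}{3364}$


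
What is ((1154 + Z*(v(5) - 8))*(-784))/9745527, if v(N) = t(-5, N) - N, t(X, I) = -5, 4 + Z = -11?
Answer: -1116416/9745527 ≈ -0.11456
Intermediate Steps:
Z = -15 (Z = -4 - 11 = -15)
v(N) = -5 - N
((1154 + Z*(v(5) - 8))*(-784))/9745527 = ((1154 - 15*((-5 - 1*5) - 8))*(-784))/9745527 = ((1154 - 15*((-5 - 5) - 8))*(-784))*(1/9745527) = ((1154 - 15*(-10 - 8))*(-784))*(1/9745527) = ((1154 - 15*(-18))*(-784))*(1/9745527) = ((1154 + 270)*(-784))*(1/9745527) = (1424*(-784))*(1/9745527) = -1116416*1/9745527 = -1116416/9745527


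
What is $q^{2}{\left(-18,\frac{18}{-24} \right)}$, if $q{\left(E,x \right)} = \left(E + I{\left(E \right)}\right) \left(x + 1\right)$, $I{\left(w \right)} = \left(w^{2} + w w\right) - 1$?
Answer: $\frac{395641}{16} \approx 24728.0$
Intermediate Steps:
$I{\left(w \right)} = -1 + 2 w^{2}$ ($I{\left(w \right)} = \left(w^{2} + w^{2}\right) - 1 = 2 w^{2} - 1 = -1 + 2 w^{2}$)
$q{\left(E,x \right)} = \left(1 + x\right) \left(-1 + E + 2 E^{2}\right)$ ($q{\left(E,x \right)} = \left(E + \left(-1 + 2 E^{2}\right)\right) \left(x + 1\right) = \left(-1 + E + 2 E^{2}\right) \left(1 + x\right) = \left(1 + x\right) \left(-1 + E + 2 E^{2}\right)$)
$q^{2}{\left(-18,\frac{18}{-24} \right)} = \left(-1 - 18 + 2 \left(-18\right)^{2} - 18 \frac{18}{-24} + \frac{18}{-24} \left(-1 + 2 \left(-18\right)^{2}\right)\right)^{2} = \left(-1 - 18 + 2 \cdot 324 - 18 \cdot 18 \left(- \frac{1}{24}\right) + 18 \left(- \frac{1}{24}\right) \left(-1 + 2 \cdot 324\right)\right)^{2} = \left(-1 - 18 + 648 - - \frac{27}{2} - \frac{3 \left(-1 + 648\right)}{4}\right)^{2} = \left(-1 - 18 + 648 + \frac{27}{2} - \frac{1941}{4}\right)^{2} = \left(\frac{629}{4}\right)^{2} = \frac{395641}{16}$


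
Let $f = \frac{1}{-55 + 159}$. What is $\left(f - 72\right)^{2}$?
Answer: $\frac{56055169}{10816} \approx 5182.6$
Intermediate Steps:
$f = \frac{1}{104} \approx 0.0096154$
$\left(f - 72\right)^{2} = \left(\frac{1}{104} - 72\right)^{2} = \left(- \frac{7487}{104}\right)^{2} = \frac{56055169}{10816}$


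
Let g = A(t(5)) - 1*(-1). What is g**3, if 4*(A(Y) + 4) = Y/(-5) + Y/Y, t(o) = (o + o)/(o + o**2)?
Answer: -571787/27000 ≈ -21.177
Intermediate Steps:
t(o) = 2*o/(o + o**2) (t(o) = (2*o)/(o + o**2) = 2*o/(o + o**2))
A(Y) = -15/4 - Y/20 (A(Y) = -4 + (Y/(-5) + Y/Y)/4 = -4 + (Y*(-1/5) + 1)/4 = -4 + (-Y/5 + 1)/4 = -4 + (1 - Y/5)/4 = -4 + (1/4 - Y/20) = -15/4 - Y/20)
g = -83/30 (g = (-15/4 - 1/(10*(1 + 5))) - 1*(-1) = (-15/4 - 1/(10*6)) + 1 = (-15/4 - 1/20*1/3) + 1 = (-15/4 - 1/60) + 1 = -113/30 + 1 = -83/30 ≈ -2.7667)
g**3 = (-83/30)**3 = -571787/27000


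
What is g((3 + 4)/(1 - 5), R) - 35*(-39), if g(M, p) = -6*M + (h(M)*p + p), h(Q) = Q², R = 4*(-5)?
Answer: 5177/4 ≈ 1294.3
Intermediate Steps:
R = -20
g(M, p) = p - 6*M + p*M² (g(M, p) = -6*M + (M²*p + p) = -6*M + (p*M² + p) = -6*M + (p + p*M²) = p - 6*M + p*M²)
g((3 + 4)/(1 - 5), R) - 35*(-39) = (-20 - 6*(3 + 4)/(1 - 5) - 20*(3 + 4)²/(1 - 5)²) - 35*(-39) = (-20 - 42/(-4) - 20*(7/(-4))²) + 1365 = (-20 - 42*(-1)/4 - 20*(7*(-¼))²) + 1365 = (-20 - 6*(-7/4) - 20*(-7/4)²) + 1365 = (-20 + 21/2 - 20*49/16) + 1365 = (-20 + 21/2 - 245/4) + 1365 = -283/4 + 1365 = 5177/4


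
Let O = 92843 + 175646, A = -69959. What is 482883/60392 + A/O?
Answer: 125423809859/16214587688 ≈ 7.7352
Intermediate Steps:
O = 268489
482883/60392 + A/O = 482883/60392 - 69959/268489 = 125423809859/16214587688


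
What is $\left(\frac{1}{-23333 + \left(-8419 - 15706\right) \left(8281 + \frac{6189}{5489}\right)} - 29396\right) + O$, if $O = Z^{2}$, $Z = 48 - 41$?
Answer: $- \frac{32189697201579178}{1096865001587} \approx -29347.0$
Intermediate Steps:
$Z = 7$
$O = 49$ ($O = 7^{2} = 49$)
$\left(\frac{1}{-23333 + \left(-8419 - 15706\right) \left(8281 + \frac{6189}{5489}\right)} - 29396\right) + O = \left(\frac{1}{-23333 + \left(-8419 - 15706\right) \left(8281 + \frac{6189}{5489}\right)} - 29396\right) + 49 = \left(\frac{1}{-23333 - 24125 \left(8281 + 6189 \cdot \frac{1}{5489}\right)} - 29396\right) + 49 = \left(\frac{1}{-23333 - 24125 \left(8281 + \frac{6189}{5489}\right)} - 29396\right) + 49 = \left(\frac{1}{-23333 - \frac{1096736926750}{5489}} - 29396\right) + 49 = \left(\frac{1}{- \frac{1096865001587}{5489}} - 29396\right) + 49 = \left(- \frac{5489}{1096865001587} - 29396\right) + 49 = - \frac{32243443586656941}{1096865001587} + 49 = - \frac{32189697201579178}{1096865001587}$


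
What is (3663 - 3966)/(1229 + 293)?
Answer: -303/1522 ≈ -0.19908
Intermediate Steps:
(3663 - 3966)/(1229 + 293) = -303/1522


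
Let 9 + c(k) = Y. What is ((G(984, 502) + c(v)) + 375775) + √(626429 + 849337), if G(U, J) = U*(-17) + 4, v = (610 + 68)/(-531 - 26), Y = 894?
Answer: 359936 + 3*√163974 ≈ 3.6115e+5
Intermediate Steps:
v = -678/557 (v = 678/(-557) = 678*(-1/557) = -678/557 ≈ -1.2172)
G(U, J) = 4 - 17*U (G(U, J) = -17*U + 4 = 4 - 17*U)
c(k) = 885 (c(k) = -9 + 894 = 885)
((G(984, 502) + c(v)) + 375775) + √(626429 + 849337) = (((4 - 17*984) + 885) + 375775) + √(626429 + 849337) = (((4 - 16728) + 885) + 375775) + √1475766 = ((-16724 + 885) + 375775) + 3*√163974 = (-15839 + 375775) + 3*√163974 = 359936 + 3*√163974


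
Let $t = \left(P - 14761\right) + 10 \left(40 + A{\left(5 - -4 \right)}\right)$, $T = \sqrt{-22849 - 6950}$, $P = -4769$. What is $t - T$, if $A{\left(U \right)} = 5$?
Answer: $-19080 - 3 i \sqrt{3311} \approx -19080.0 - 172.62 i$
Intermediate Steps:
$T = 3 i \sqrt{3311}$ ($T = \sqrt{-29799} = 3 i \sqrt{3311} \approx 172.62 i$)
$t = -19080$ ($t = \left(-4769 - 14761\right) + 10 \left(40 + 5\right) = -19530 + 10 \cdot 45 = -19530 + 450 = -19080$)
$t - T = -19080 - 3 i \sqrt{3311}$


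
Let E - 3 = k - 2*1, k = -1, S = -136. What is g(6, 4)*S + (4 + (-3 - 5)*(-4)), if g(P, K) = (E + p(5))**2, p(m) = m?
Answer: -3364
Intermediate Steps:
E = 0 (E = 3 + (-1 - 2*1) = 3 + (-1 - 2) = 3 - 3 = 0)
g(P, K) = 25 (g(P, K) = (0 + 5)**2 = 5**2 = 25)
g(6, 4)*S + (4 + (-3 - 5)*(-4)) = 25*(-136) + (4 + (-3 - 5)*(-4)) = -3400 + (4 - 8*(-4)) = -3400 + (4 + 32) = -3400 + 36 = -3364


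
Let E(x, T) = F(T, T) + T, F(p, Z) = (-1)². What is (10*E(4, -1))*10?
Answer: 0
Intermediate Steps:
F(p, Z) = 1
E(x, T) = 1 + T
(10*E(4, -1))*10 = (10*(1 - 1))*10 = (10*0)*10 = 0*10 = 0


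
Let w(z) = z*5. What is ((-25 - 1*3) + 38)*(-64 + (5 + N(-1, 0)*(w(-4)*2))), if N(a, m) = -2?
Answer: 210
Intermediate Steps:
w(z) = 5*z
((-25 - 1*3) + 38)*(-64 + (5 + N(-1, 0)*(w(-4)*2))) = ((-25 - 1*3) + 38)*(-64 + (5 - 2*5*(-4)*2)) = ((-25 - 3) + 38)*(-64 + (5 - (-40)*2)) = (-28 + 38)*(-64 + (5 - 2*(-40))) = 10*(-64 + (5 + 80)) = 10*(-64 + 85) = 10*21 = 210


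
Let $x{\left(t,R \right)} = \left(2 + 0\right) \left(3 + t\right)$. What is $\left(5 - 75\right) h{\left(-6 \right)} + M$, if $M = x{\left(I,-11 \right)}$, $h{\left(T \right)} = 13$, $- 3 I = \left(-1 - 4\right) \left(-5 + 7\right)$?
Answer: $- \frac{2692}{3} \approx -897.33$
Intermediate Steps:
$I = \frac{10}{3}$ ($I = - \frac{\left(-1 - 4\right) \left(-5 + 7\right)}{3} = - \frac{\left(-5\right) 2}{3} = \left(- \frac{1}{3}\right) \left(-10\right) = \frac{10}{3} \approx 3.3333$)
$x{\left(t,R \right)} = 6 + 2 t$ ($x{\left(t,R \right)} = 2 \left(3 + t\right) = 6 + 2 t$)
$M = \frac{38}{3}$ ($M = 6 + 2 \cdot \frac{10}{3} = 6 + \frac{20}{3} = \frac{38}{3} \approx 12.667$)
$\left(5 - 75\right) h{\left(-6 \right)} + M = \left(5 - 75\right) 13 + \frac{38}{3} = \left(-70\right) 13 + \frac{38}{3} = -910 + \frac{38}{3} = - \frac{2692}{3}$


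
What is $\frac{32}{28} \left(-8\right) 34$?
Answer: $- \frac{2176}{7} \approx -310.86$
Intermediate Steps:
$\frac{32}{28} \left(-8\right) 34 = 32 \cdot \frac{1}{28} \left(-8\right) 34 = \frac{8}{7} \left(-8\right) 34 = \left(- \frac{64}{7}\right) 34 = - \frac{2176}{7}$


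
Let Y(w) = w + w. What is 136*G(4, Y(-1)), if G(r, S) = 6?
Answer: 816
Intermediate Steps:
Y(w) = 2*w
136*G(4, Y(-1)) = 136*6 = 816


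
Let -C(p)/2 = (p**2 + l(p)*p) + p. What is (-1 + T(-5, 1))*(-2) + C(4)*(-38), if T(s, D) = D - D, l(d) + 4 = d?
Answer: 1522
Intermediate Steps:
l(d) = -4 + d
C(p) = -2*p - 2*p**2 - 2*p*(-4 + p) (C(p) = -2*((p**2 + (-4 + p)*p) + p) = -2*((p**2 + p*(-4 + p)) + p) = -2*(p + p**2 + p*(-4 + p)) = -2*p - 2*p**2 - 2*p*(-4 + p))
T(s, D) = 0
(-1 + T(-5, 1))*(-2) + C(4)*(-38) = (-1 + 0)*(-2) + (2*4*(3 - 2*4))*(-38) = -1*(-2) + (2*4*(3 - 8))*(-38) = 2 + (2*4*(-5))*(-38) = 2 - 40*(-38) = 2 + 1520 = 1522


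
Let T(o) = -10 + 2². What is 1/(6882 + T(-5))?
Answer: 1/6876 ≈ 0.00014543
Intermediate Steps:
T(o) = -6 (T(o) = -10 + 4 = -6)
1/(6882 + T(-5)) = 1/(6882 - 6) = 1/6876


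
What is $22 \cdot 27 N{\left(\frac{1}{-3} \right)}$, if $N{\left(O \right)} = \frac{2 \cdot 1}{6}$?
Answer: $198$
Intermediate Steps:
$N{\left(O \right)} = \frac{1}{3}$ ($N{\left(O \right)} = 2 \cdot \frac{1}{6} = \frac{1}{3}$)
$22 \cdot 27 N{\left(\frac{1}{-3} \right)} = 22 \cdot 27 \cdot \frac{1}{3} = 594 \cdot \frac{1}{3} = 198$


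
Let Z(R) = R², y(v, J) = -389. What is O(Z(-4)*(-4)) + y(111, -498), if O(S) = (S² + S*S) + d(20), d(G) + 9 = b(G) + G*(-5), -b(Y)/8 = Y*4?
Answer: 7054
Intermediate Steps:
b(Y) = -32*Y (b(Y) = -8*Y*4 = -32*Y)
d(G) = -9 - 37*G (d(G) = -9 + (-32*G + G*(-5)) = -9 + (-32*G - 5*G) = -9 - 37*G)
O(S) = -749 + 2*S² (O(S) = (S² + S*S) + (-9 - 37*20) = (S² + S²) + (-9 - 740) = 2*S² - 749 = -749 + 2*S²)
O(Z(-4)*(-4)) + y(111, -498) = (-749 + 2*((-4)²*(-4))²) - 389 = (-749 + 2*(16*(-4))²) - 389 = (-749 + 2*(-64)²) - 389 = (-749 + 2*4096) - 389 = (-749 + 8192) - 389 = 7443 - 389 = 7054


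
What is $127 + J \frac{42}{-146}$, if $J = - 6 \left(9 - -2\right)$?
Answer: $\frac{10657}{73} \approx 145.99$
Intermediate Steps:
$J = -66$ ($J = - 6 \left(9 + 2\right) = \left(-6\right) 11 = -66$)
$127 + J \frac{42}{-146} = 127 - 66 \frac{42}{-146} = 127 - 66 \cdot 42 \left(- \frac{1}{146}\right) = 127 - - \frac{1386}{73} = 127 + \frac{1386}{73} = \frac{10657}{73}$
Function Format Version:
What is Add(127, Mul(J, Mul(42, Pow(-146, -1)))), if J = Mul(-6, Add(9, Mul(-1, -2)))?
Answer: Rational(10657, 73) ≈ 145.99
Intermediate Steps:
J = -66 (J = Mul(-6, Add(9, 2)) = Mul(-6, 11) = -66)
Add(127, Mul(J, Mul(42, Pow(-146, -1)))) = Add(127, Mul(-66, Mul(42, Pow(-146, -1)))) = Add(127, Mul(-66, Mul(42, Rational(-1, 146)))) = Add(127, Mul(-66, Rational(-21, 73))) = Add(127, Rational(1386, 73)) = Rational(10657, 73)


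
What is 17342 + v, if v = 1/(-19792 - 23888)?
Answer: 757498559/43680 ≈ 17342.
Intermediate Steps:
v = -1/43680 (v = 1/(-43680) = -1/43680 ≈ -2.2894e-5)
17342 + v = 17342 - 1/43680 = 757498559/43680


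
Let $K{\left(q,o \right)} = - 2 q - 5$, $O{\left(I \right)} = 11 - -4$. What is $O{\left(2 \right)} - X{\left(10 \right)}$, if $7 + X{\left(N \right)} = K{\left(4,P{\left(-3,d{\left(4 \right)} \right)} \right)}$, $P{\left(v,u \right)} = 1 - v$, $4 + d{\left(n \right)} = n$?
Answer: $35$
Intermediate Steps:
$d{\left(n \right)} = -4 + n$
$O{\left(I \right)} = 15$ ($O{\left(I \right)} = 11 + 4 = 15$)
$K{\left(q,o \right)} = -5 - 2 q$
$X{\left(N \right)} = -20$ ($X{\left(N \right)} = -7 - 13 = -20$)
$O{\left(2 \right)} - X{\left(10 \right)} = 15 - -20 = 15 + 20 = 35$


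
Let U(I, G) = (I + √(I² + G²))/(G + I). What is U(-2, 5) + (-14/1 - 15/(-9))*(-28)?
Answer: 1034/3 + √29/3 ≈ 346.46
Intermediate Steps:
U(I, G) = (I + √(G² + I²))/(G + I)
U(-2, 5) + (-14/1 - 15/(-9))*(-28) = (-2 + √(5² + (-2)²))/(5 - 2) + (-14/1 - 15/(-9))*(-28) = (-2 + √(25 + 4))/3 + (-14*1 - 15*(-⅑))*(-28) = (-2 + √29)/3 + (-14 + 5/3)*(-28) = (-⅔ + √29/3) - 37/3*(-28) = (-⅔ + √29/3) + 1036/3 = 1034/3 + √29/3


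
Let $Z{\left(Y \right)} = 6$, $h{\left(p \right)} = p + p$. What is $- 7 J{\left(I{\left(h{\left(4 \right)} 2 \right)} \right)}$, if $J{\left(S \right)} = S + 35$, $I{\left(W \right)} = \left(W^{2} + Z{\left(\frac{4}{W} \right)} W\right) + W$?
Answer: $-2821$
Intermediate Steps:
$h{\left(p \right)} = 2 p$
$I{\left(W \right)} = W^{2} + 7 W$ ($I{\left(W \right)} = \left(W^{2} + 6 W\right) + W = W^{2} + 7 W$)
$J{\left(S \right)} = 35 + S$
$- 7 J{\left(I{\left(h{\left(4 \right)} 2 \right)} \right)} = - 7 \left(35 + 2 \cdot 4 \cdot 2 \left(7 + 2 \cdot 4 \cdot 2\right)\right) = - 7 \left(35 + 8 \cdot 2 \left(7 + 8 \cdot 2\right)\right) = - 7 \left(35 + 16 \left(7 + 16\right)\right) = - 7 \left(35 + 16 \cdot 23\right) = - 7 \left(35 + 368\right) = \left(-7\right) 403 = -2821$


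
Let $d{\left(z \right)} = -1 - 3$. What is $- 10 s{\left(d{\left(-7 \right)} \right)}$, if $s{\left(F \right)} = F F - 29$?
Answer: $130$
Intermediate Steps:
$d{\left(z \right)} = -4$ ($d{\left(z \right)} = -1 - 3 = -4$)
$s{\left(F \right)} = -29 + F^{2}$ ($s{\left(F \right)} = F^{2} - 29 = -29 + F^{2}$)
$- 10 s{\left(d{\left(-7 \right)} \right)} = - 10 \left(-29 + \left(-4\right)^{2}\right) = - 10 \left(-29 + 16\right) = \left(-10\right) \left(-13\right) = 130$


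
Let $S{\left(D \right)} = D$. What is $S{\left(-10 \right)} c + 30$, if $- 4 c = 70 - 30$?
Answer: $130$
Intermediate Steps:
$c = -10$ ($c = - \frac{70 - 30}{4} = \left(- \frac{1}{4}\right) 40 = -10$)
$S{\left(-10 \right)} c + 30 = \left(-10\right) \left(-10\right) + 30 = 100 + 30 = 130$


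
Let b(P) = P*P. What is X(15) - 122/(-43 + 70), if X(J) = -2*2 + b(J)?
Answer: 5845/27 ≈ 216.48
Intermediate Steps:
b(P) = P**2
X(J) = -4 + J**2 (X(J) = -2*2 + J**2 = -4 + J**2)
X(15) - 122/(-43 + 70) = (-4 + 15**2) - 122/(-43 + 70) = (-4 + 225) - 122/27 = 221 - 122/27 = 5845/27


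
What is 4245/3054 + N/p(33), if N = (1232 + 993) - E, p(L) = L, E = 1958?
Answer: 106167/11198 ≈ 9.4809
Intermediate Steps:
N = 267 (N = (1232 + 993) - 1*1958 = 2225 - 1958 = 267)
4245/3054 + N/p(33) = 4245/3054 + 267/33 = 4245*(1/3054) + 267*(1/33) = 1415/1018 + 89/11 = 106167/11198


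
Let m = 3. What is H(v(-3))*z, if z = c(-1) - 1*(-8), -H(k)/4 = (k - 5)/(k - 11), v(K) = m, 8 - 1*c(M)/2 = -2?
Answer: -28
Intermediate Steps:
c(M) = 20 (c(M) = 16 - 2*(-2) = 16 + 4 = 20)
v(K) = 3
H(k) = -4*(-5 + k)/(-11 + k) (H(k) = -4*(k - 5)/(k - 11) = -4*(-5 + k)/(-11 + k))
z = 28 (z = 20 - 1*(-8) = 20 + 8 = 28)
H(v(-3))*z = (4*(5 - 1*3)/(-11 + 3))*28 = (4*(5 - 3)/(-8))*28 = (4*(-1/8)*2)*28 = -1*28 = -28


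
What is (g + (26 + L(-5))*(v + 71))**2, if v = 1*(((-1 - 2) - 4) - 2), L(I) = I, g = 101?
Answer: 1968409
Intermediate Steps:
v = -9 (v = 1*((-3 - 4) - 2) = 1*(-7 - 2) = 1*(-9) = -9)
(g + (26 + L(-5))*(v + 71))**2 = (101 + (26 - 5)*(-9 + 71))**2 = (101 + 21*62)**2 = (101 + 1302)**2 = 1403**2 = 1968409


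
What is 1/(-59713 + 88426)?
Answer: 1/28713 ≈ 3.4827e-5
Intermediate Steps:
1/(-59713 + 88426) = 1/28713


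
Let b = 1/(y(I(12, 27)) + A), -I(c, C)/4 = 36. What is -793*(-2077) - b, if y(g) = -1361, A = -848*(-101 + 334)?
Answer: 327674550646/198945 ≈ 1.6471e+6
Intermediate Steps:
I(c, C) = -144 (I(c, C) = -4*36 = -144)
A = -197584 (A = -848*233 = -197584)
b = -1/198945 (b = 1/(-1361 - 197584) = 1/(-198945) = -1/198945 ≈ -5.0265e-6)
-793*(-2077) - b = -793*(-2077) - 1*(-1/198945) = 1647061 + 1/198945 = 327674550646/198945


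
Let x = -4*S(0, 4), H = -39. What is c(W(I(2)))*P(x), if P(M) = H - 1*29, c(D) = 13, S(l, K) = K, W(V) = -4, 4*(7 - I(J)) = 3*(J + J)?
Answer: -884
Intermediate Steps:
I(J) = 7 - 3*J/2 (I(J) = 7 - 3*(J + J)/4 = 7 - 3*2*J/4 = 7 - 3*J/2)
x = -16 (x = -4*4 = -16)
P(M) = -68 (P(M) = -39 - 1*29 = -39 - 29 = -68)
c(W(I(2)))*P(x) = 13*(-68) = -884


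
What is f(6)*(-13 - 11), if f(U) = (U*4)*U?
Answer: -3456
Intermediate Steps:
f(U) = 4*U² (f(U) = (4*U)*U = 4*U²)
f(6)*(-13 - 11) = (4*6²)*(-13 - 11) = (4*36)*(-24) = 144*(-24) = -3456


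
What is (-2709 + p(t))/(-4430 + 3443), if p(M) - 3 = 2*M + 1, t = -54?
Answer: 2813/987 ≈ 2.8501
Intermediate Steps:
p(M) = 4 + 2*M (p(M) = 3 + (2*M + 1) = 3 + (1 + 2*M) = 4 + 2*M)
(-2709 + p(t))/(-4430 + 3443) = (-2709 + (4 + 2*(-54)))/(-4430 + 3443) = (-2709 + (4 - 108))/(-987) = (-2709 - 104)*(-1/987) = -2813*(-1/987) = 2813/987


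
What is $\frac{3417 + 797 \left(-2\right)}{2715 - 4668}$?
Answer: $- \frac{1823}{1953} \approx -0.93344$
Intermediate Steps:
$\frac{3417 + 797 \left(-2\right)}{2715 - 4668} = \frac{3417 - 1594}{-1953} = 1823 \left(- \frac{1}{1953}\right) = - \frac{1823}{1953}$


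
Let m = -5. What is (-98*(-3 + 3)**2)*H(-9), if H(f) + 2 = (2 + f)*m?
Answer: 0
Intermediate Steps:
H(f) = -12 - 5*f (H(f) = -2 + (2 + f)*(-5) = -2 + (-10 - 5*f) = -12 - 5*f)
(-98*(-3 + 3)**2)*H(-9) = (-98*(-3 + 3)**2)*(-12 - 5*(-9)) = (-98*0**2)*(-12 + 45) = -98*0*33 = 0*33 = 0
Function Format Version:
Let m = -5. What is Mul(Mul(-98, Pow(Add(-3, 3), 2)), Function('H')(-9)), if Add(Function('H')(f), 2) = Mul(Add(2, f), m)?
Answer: 0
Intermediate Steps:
Function('H')(f) = Add(-12, Mul(-5, f)) (Function('H')(f) = Add(-2, Mul(Add(2, f), -5)) = Add(-2, Add(-10, Mul(-5, f))) = Add(-12, Mul(-5, f)))
Mul(Mul(-98, Pow(Add(-3, 3), 2)), Function('H')(-9)) = Mul(Mul(-98, Pow(Add(-3, 3), 2)), Add(-12, Mul(-5, -9))) = Mul(Mul(-98, Pow(0, 2)), Add(-12, 45)) = Mul(Mul(-98, 0), 33) = Mul(0, 33) = 0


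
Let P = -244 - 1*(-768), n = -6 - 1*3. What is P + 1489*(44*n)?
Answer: -589120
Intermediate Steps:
n = -9 (n = -6 - 3 = -9)
P = 524 (P = -244 + 768 = 524)
P + 1489*(44*n) = 524 + 1489*(44*(-9)) = 524 + 1489*(-396) = 524 - 589644 = -589120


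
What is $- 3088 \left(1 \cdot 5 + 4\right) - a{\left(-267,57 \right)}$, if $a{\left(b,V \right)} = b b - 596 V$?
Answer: $-65109$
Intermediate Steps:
$a{\left(b,V \right)} = b^{2} - 596 V$
$- 3088 \left(1 \cdot 5 + 4\right) - a{\left(-267,57 \right)} = - 3088 \left(1 \cdot 5 + 4\right) - \left(\left(-267\right)^{2} - 33972\right) = - 3088 \left(5 + 4\right) - \left(71289 - 33972\right) = \left(-3088\right) 9 - 37317 = -27792 - 37317 = -65109$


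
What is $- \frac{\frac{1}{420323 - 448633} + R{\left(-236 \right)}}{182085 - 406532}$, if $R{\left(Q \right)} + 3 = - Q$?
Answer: $\frac{6596229}{6354094570} \approx 0.0010381$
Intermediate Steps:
$R{\left(Q \right)} = -3 - Q$
$- \frac{\frac{1}{420323 - 448633} + R{\left(-236 \right)}}{182085 - 406532} = - \frac{\frac{1}{420323 - 448633} - -233}{182085 - 406532} = - \frac{\frac{1}{-28310} + \left(-3 + 236\right)}{-224447} = - \frac{\left(- \frac{1}{28310} + 233\right) \left(-1\right)}{224447} = - \frac{6596229 \left(-1\right)}{28310 \cdot 224447} = \left(-1\right) \left(- \frac{6596229}{6354094570}\right) = \frac{6596229}{6354094570}$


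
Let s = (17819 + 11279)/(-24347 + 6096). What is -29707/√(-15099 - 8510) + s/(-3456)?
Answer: 14549/31537728 + 29707*I*√23609/23609 ≈ 0.00046132 + 193.34*I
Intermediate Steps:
s = -29098/18251 (s = 29098/(-18251) = 29098*(-1/18251) = -29098/18251 ≈ -1.5943)
-29707/√(-15099 - 8510) + s/(-3456) = -29707/√(-15099 - 8510) - 29098/18251/(-3456) = -29707*(-I*√23609/23609) - 29098/18251*(-1/3456) = -29707*(-I*√23609/23609) + 14549/31537728 = -(-29707)*I*√23609/23609 + 14549/31537728 = 29707*I*√23609/23609 + 14549/31537728 = 14549/31537728 + 29707*I*√23609/23609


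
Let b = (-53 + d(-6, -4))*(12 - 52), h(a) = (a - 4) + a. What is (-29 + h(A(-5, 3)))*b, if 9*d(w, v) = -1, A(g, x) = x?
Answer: -57360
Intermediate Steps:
h(a) = -4 + 2*a (h(a) = (-4 + a) + a = -4 + 2*a)
d(w, v) = -⅑ (d(w, v) = (⅑)*(-1) = -⅑)
b = 19120/9 (b = (-53 - ⅑)*(12 - 52) = -478/9*(-40) = 19120/9 ≈ 2124.4)
(-29 + h(A(-5, 3)))*b = (-29 + (-4 + 2*3))*(19120/9) = (-29 + (-4 + 6))*(19120/9) = (-29 + 2)*(19120/9) = -27*19120/9 = -57360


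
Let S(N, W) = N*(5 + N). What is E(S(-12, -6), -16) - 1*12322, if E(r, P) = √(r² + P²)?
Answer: -12322 + 4*√457 ≈ -12236.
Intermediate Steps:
E(r, P) = √(P² + r²)
E(S(-12, -6), -16) - 1*12322 = √((-16)² + (-12*(5 - 12))²) - 1*12322 = √(256 + (-12*(-7))²) - 12322 = √(256 + 84²) - 12322 = √(256 + 7056) - 12322 = √7312 - 12322 = 4*√457 - 12322 = -12322 + 4*√457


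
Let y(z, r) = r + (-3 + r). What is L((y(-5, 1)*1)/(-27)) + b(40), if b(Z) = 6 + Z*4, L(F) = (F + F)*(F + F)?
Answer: 121018/729 ≈ 166.01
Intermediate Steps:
y(z, r) = -3 + 2*r
L(F) = 4*F**2 (L(F) = (2*F)*(2*F) = 4*F**2)
b(Z) = 6 + 4*Z
L((y(-5, 1)*1)/(-27)) + b(40) = 4*(((-3 + 2*1)*1)/(-27))**2 + (6 + 4*40) = 4*(((-3 + 2)*1)*(-1/27))**2 + (6 + 160) = 4*(-1*1*(-1/27))**2 + 166 = 4*(-1*(-1/27))**2 + 166 = 4*(1/27)**2 + 166 = 4*(1/729) + 166 = 4/729 + 166 = 121018/729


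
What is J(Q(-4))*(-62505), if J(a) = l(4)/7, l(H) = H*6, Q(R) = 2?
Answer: -1500120/7 ≈ -2.1430e+5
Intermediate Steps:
l(H) = 6*H
J(a) = 24/7 (J(a) = (6*4)/7 = 24*(⅐) = 24/7)
J(Q(-4))*(-62505) = (24/7)*(-62505) = -1500120/7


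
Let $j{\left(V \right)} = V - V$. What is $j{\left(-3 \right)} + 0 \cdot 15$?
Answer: $0$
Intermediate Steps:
$j{\left(V \right)} = 0$
$j{\left(-3 \right)} + 0 \cdot 15 = 0 + 0 \cdot 15 = 0 + 0 = 0$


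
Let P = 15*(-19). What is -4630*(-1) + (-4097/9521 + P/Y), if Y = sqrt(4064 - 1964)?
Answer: 44078133/9521 - 19*sqrt(21)/14 ≈ 4623.4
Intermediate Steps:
Y = 10*sqrt(21) (Y = sqrt(2100) = 10*sqrt(21) ≈ 45.826)
P = -285
-4630*(-1) + (-4097/9521 + P/Y) = -4630*(-1) + (-4097/9521 - 285*sqrt(21)/210) = 4630 + (-4097*1/9521 - 19*sqrt(21)/14) = 4630 + (-4097/9521 - 19*sqrt(21)/14) = 44078133/9521 - 19*sqrt(21)/14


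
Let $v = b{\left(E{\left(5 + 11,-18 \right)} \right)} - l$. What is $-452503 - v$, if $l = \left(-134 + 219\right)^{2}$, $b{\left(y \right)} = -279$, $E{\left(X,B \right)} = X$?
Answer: $-444999$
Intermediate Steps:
$l = 7225$ ($l = 85^{2} = 7225$)
$v = -7504$ ($v = -279 - 7225 = -7504$)
$-452503 - v = -452503 - -7504 = -452503 + 7504 = -444999$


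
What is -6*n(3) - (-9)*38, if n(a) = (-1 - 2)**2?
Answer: 288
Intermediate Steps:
n(a) = 9 (n(a) = (-3)**2 = 9)
-6*n(3) - (-9)*38 = -6*9 - (-9)*38 = -54 - 1*(-342) = -54 + 342 = 288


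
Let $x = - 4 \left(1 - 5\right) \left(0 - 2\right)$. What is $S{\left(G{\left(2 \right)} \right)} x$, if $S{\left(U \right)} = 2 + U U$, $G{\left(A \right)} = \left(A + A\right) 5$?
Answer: $-12864$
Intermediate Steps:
$G{\left(A \right)} = 10 A$ ($G{\left(A \right)} = 2 A 5 = 10 A$)
$S{\left(U \right)} = 2 + U^{2}$
$x = -32$ ($x = \left(-4\right) \left(-4\right) \left(-2\right) = 16 \left(-2\right) = -32$)
$S{\left(G{\left(2 \right)} \right)} x = \left(2 + \left(10 \cdot 2\right)^{2}\right) \left(-32\right) = \left(2 + 20^{2}\right) \left(-32\right) = \left(2 + 400\right) \left(-32\right) = 402 \left(-32\right) = -12864$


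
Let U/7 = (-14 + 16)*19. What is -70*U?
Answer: -18620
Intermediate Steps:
U = 266 (U = 7*((-14 + 16)*19) = 7*(2*19) = 7*38 = 266)
-70*U = -70*266 = -18620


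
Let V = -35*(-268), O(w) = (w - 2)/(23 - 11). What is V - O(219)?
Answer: 112343/12 ≈ 9361.9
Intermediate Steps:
O(w) = -⅙ + w/12 (O(w) = (-2 + w)/12 = (-2 + w)*(1/12) = -⅙ + w/12)
V = 9380
V - O(219) = 9380 - (-⅙ + (1/12)*219) = 9380 - (-⅙ + 73/4) = 9380 - 1*217/12 = 9380 - 217/12 = 112343/12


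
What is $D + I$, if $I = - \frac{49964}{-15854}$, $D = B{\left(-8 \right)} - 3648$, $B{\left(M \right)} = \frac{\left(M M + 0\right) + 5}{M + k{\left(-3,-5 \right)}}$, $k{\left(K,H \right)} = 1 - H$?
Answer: $- \frac{58332391}{15854} \approx -3679.3$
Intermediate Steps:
$B{\left(M \right)} = \frac{5 + M^{2}}{6 + M}$ ($B{\left(M \right)} = \frac{\left(M M + 0\right) + 5}{M + \left(1 - -5\right)} = \frac{\left(M^{2} + 0\right) + 5}{M + \left(1 + 5\right)} = \frac{M^{2} + 5}{M + 6} = \frac{5 + M^{2}}{6 + M}$)
$D = - \frac{7365}{2}$ ($D = \frac{5 + \left(-8\right)^{2}}{6 - 8} - 3648 = \frac{5 + 64}{-2} - 3648 = \left(- \frac{1}{2}\right) 69 - 3648 = - \frac{69}{2} - 3648 = - \frac{7365}{2} \approx -3682.5$)
$I = \frac{24982}{7927}$ ($I = \left(-49964\right) \left(- \frac{1}{15854}\right) = \frac{24982}{7927} \approx 3.1515$)
$D + I = - \frac{7365}{2} + \frac{24982}{7927} = - \frac{58332391}{15854}$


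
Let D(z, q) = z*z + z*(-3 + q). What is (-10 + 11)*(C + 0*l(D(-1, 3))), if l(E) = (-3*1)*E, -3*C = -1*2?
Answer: 2/3 ≈ 0.66667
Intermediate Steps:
C = 2/3 (C = -(-1)*2/3 = -1/3*(-2) = 2/3 ≈ 0.66667)
D(z, q) = z**2 + z*(-3 + q)
l(E) = -3*E
(-10 + 11)*(C + 0*l(D(-1, 3))) = (-10 + 11)*(2/3 + 0*(-(-3)*(-3 + 3 - 1))) = 1*(2/3 + 0*(-(-3)*(-1))) = 1*(2/3 + 0*(-3*1)) = 1*(2/3 + 0*(-3)) = 1*(2/3 + 0) = 1*(2/3) = 2/3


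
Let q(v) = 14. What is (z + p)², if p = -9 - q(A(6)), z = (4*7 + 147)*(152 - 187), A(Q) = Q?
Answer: 37797904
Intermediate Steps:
z = -6125 (z = (28 + 147)*(-35) = 175*(-35) = -6125)
p = -23 (p = -9 - 1*14 = -9 - 14 = -23)
(z + p)² = (-6125 - 23)² = (-6148)² = 37797904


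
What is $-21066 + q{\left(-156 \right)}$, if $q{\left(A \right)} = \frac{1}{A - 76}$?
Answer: $- \frac{4887313}{232} \approx -21066.0$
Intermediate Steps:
$q{\left(A \right)} = \frac{1}{-76 + A}$
$-21066 + q{\left(-156 \right)} = -21066 + \frac{1}{-76 - 156} = -21066 + \frac{1}{-232} = -21066 - \frac{1}{232} = - \frac{4887313}{232}$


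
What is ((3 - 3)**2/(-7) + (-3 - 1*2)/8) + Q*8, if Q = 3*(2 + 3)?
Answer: 955/8 ≈ 119.38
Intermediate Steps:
Q = 15 (Q = 3*5 = 15)
((3 - 3)**2/(-7) + (-3 - 1*2)/8) + Q*8 = ((3 - 3)**2/(-7) + (-3 - 1*2)/8) + 15*8 = (0**2*(-1/7) + (-3 - 2)*(1/8)) + 120 = (0*(-1/7) - 5*1/8) + 120 = (0 - 5/8) + 120 = -5/8 + 120 = 955/8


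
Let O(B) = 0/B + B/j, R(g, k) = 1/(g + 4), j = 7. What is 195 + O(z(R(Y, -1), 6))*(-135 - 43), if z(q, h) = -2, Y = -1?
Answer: 1721/7 ≈ 245.86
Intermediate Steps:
R(g, k) = 1/(4 + g)
O(B) = B/7 (O(B) = 0/B + B/7 = 0 + B*(⅐) = 0 + B/7 = B/7)
195 + O(z(R(Y, -1), 6))*(-135 - 43) = 195 + ((⅐)*(-2))*(-135 - 43) = 195 - 2/7*(-178) = 195 + 356/7 = 1721/7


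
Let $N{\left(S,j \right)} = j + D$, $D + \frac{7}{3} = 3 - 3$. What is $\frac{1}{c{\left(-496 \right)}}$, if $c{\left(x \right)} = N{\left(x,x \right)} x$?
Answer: $\frac{3}{741520} \approx 4.0457 \cdot 10^{-6}$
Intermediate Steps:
$D = - \frac{7}{3}$ ($D = - \frac{7}{3} + \left(3 - 3\right) = - \frac{7}{3} + 0 = - \frac{7}{3} \approx -2.3333$)
$N{\left(S,j \right)} = - \frac{7}{3} + j$ ($N{\left(S,j \right)} = j - \frac{7}{3} = - \frac{7}{3} + j$)
$c{\left(x \right)} = x \left(- \frac{7}{3} + x\right)$ ($c{\left(x \right)} = \left(- \frac{7}{3} + x\right) x = x \left(- \frac{7}{3} + x\right)$)
$\frac{1}{c{\left(-496 \right)}} = \frac{1}{\frac{1}{3} \left(-496\right) \left(-7 + 3 \left(-496\right)\right)} = \frac{1}{\frac{1}{3} \left(-496\right) \left(-7 - 1488\right)} = \frac{1}{\frac{1}{3} \left(-496\right) \left(-1495\right)} = \frac{1}{\frac{741520}{3}} = \frac{3}{741520}$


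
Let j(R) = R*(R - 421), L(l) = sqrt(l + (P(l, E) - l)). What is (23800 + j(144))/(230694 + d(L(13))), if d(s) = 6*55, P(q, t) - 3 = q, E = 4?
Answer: -2011/28878 ≈ -0.069638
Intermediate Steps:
P(q, t) = 3 + q
L(l) = sqrt(3 + l) (L(l) = sqrt(l + ((3 + l) - l)) = sqrt(l + 3) = sqrt(3 + l))
d(s) = 330
j(R) = R*(-421 + R)
(23800 + j(144))/(230694 + d(L(13))) = (23800 + 144*(-421 + 144))/(230694 + 330) = (23800 + 144*(-277))/231024 = (23800 - 39888)*(1/231024) = -16088*1/231024 = -2011/28878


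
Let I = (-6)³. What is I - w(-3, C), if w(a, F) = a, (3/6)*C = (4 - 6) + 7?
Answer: -213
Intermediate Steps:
C = 10 (C = 2*((4 - 6) + 7) = 2*(-2 + 7) = 2*5 = 10)
I = -216
I - w(-3, C) = -216 - 1*(-3) = -216 + 3 = -213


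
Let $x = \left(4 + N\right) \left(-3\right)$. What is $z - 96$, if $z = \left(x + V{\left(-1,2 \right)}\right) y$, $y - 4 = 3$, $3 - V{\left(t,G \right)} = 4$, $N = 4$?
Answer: $-271$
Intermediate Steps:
$V{\left(t,G \right)} = -1$ ($V{\left(t,G \right)} = 3 - 4 = -1$)
$y = 7$ ($y = 4 + 3 = 7$)
$x = -24$ ($x = \left(4 + 4\right) \left(-3\right) = 8 \left(-3\right) = -24$)
$z = -175$ ($z = \left(-24 - 1\right) 7 = \left(-25\right) 7 = -175$)
$z - 96 = -175 - 96 = -271$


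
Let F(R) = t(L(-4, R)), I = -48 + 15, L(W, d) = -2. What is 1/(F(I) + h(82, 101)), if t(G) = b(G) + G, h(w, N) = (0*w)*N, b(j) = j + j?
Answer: -1/6 ≈ -0.16667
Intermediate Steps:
b(j) = 2*j
h(w, N) = 0 (h(w, N) = 0*N = 0)
t(G) = 3*G (t(G) = 2*G + G = 3*G)
I = -33
F(R) = -6 (F(R) = 3*(-2) = -6)
1/(F(I) + h(82, 101)) = 1/(-6 + 0) = 1/(-6) = -1/6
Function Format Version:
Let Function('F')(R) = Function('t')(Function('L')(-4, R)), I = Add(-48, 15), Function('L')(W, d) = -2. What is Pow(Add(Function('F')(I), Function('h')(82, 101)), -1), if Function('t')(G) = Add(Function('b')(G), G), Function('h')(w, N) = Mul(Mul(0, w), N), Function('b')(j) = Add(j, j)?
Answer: Rational(-1, 6) ≈ -0.16667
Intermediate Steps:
Function('b')(j) = Mul(2, j)
Function('h')(w, N) = 0 (Function('h')(w, N) = Mul(0, N) = 0)
Function('t')(G) = Mul(3, G) (Function('t')(G) = Add(Mul(2, G), G) = Mul(3, G))
I = -33
Function('F')(R) = -6 (Function('F')(R) = Mul(3, -2) = -6)
Pow(Add(Function('F')(I), Function('h')(82, 101)), -1) = Pow(Add(-6, 0), -1) = Pow(-6, -1) = Rational(-1, 6)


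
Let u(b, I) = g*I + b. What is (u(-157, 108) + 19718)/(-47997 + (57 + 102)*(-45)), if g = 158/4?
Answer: -23827/55152 ≈ -0.43202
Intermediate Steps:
g = 79/2 (g = 158*(¼) = 79/2 ≈ 39.500)
u(b, I) = b + 79*I/2 (u(b, I) = 79*I/2 + b = b + 79*I/2)
(u(-157, 108) + 19718)/(-47997 + (57 + 102)*(-45)) = ((-157 + (79/2)*108) + 19718)/(-47997 + (57 + 102)*(-45)) = ((-157 + 4266) + 19718)/(-47997 + 159*(-45)) = (4109 + 19718)/(-47997 - 7155) = 23827/(-55152) = 23827*(-1/55152) = -23827/55152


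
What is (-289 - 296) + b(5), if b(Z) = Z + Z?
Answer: -575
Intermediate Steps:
b(Z) = 2*Z
(-289 - 296) + b(5) = (-289 - 296) + 2*5 = -585 + 10 = -575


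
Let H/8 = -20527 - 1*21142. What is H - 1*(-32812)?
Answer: -300540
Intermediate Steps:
H = -333352 (H = 8*(-20527 - 1*21142) = 8*(-20527 - 21142) = 8*(-41669) = -333352)
H - 1*(-32812) = -333352 - 1*(-32812) = -333352 + 32812 = -300540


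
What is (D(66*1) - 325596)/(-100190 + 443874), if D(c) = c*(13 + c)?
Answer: -160191/171842 ≈ -0.93220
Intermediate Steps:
(D(66*1) - 325596)/(-100190 + 443874) = ((66*1)*(13 + 66*1) - 325596)/(-100190 + 443874) = (66*(13 + 66) - 325596)/343684 = (66*79 - 325596)*(1/343684) = (5214 - 325596)*(1/343684) = -320382*1/343684 = -160191/171842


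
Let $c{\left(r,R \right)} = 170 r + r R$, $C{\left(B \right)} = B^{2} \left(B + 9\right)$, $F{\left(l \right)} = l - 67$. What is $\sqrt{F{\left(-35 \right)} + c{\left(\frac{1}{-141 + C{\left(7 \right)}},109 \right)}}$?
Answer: $\frac{i \sqrt{41992401}}{643} \approx 10.078 i$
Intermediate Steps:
$F{\left(l \right)} = -67 + l$
$C{\left(B \right)} = B^{2} \left(9 + B\right)$
$c{\left(r,R \right)} = 170 r + R r$
$\sqrt{F{\left(-35 \right)} + c{\left(\frac{1}{-141 + C{\left(7 \right)}},109 \right)}} = \sqrt{\left(-67 - 35\right) + \frac{170 + 109}{-141 + 7^{2} \left(9 + 7\right)}} = \sqrt{-102 + \frac{1}{-141 + 49 \cdot 16} \cdot 279} = \sqrt{-102 + \frac{1}{-141 + 784} \cdot 279} = \sqrt{-102 + \frac{1}{643} \cdot 279} = \sqrt{-102 + \frac{279}{643}} = \sqrt{- \frac{65307}{643}} = \frac{i \sqrt{41992401}}{643}$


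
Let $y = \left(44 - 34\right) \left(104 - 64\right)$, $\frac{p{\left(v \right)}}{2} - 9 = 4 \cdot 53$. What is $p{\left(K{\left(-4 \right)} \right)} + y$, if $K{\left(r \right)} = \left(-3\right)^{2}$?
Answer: $842$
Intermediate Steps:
$K{\left(r \right)} = 9$
$p{\left(v \right)} = 442$ ($p{\left(v \right)} = 18 + 2 \cdot 4 \cdot 53 = 18 + 2 \cdot 212 = 18 + 424 = 442$)
$y = 400$ ($y = 10 \cdot 40 = 400$)
$p{\left(K{\left(-4 \right)} \right)} + y = 442 + 400 = 842$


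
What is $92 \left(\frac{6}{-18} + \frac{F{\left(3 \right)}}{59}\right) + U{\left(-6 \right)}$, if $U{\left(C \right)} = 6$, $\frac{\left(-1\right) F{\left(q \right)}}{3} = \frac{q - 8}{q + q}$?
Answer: $- \frac{3676}{177} \approx -20.768$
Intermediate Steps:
$F{\left(q \right)} = - \frac{3 \left(-8 + q\right)}{2 q}$ ($F{\left(q \right)} = - 3 \frac{q - 8}{q + q} = - 3 \frac{-8 + q}{2 q} = - \frac{3 \left(-8 + q\right)}{2 q}$)
$92 \left(\frac{6}{-18} + \frac{F{\left(3 \right)}}{59}\right) + U{\left(-6 \right)} = 92 \left(\frac{6}{-18} + \frac{- \frac{3}{2} + \frac{12}{3}}{59}\right) + 6 = 92 \left(6 \left(- \frac{1}{18}\right) + \left(- \frac{3}{2} + 12 \cdot \frac{1}{3}\right) \frac{1}{59}\right) + 6 = 92 \left(- \frac{1}{3} + \left(- \frac{3}{2} + 4\right) \frac{1}{59}\right) + 6 = 92 \left(- \frac{1}{3} + \frac{5}{2} \cdot \frac{1}{59}\right) + 6 = 92 \left(- \frac{1}{3} + \frac{5}{118}\right) + 6 = 92 \left(- \frac{103}{354}\right) + 6 = - \frac{4738}{177} + 6 = - \frac{3676}{177}$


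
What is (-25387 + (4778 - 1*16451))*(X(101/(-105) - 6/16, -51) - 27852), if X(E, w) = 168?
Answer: 1025969040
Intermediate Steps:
(-25387 + (4778 - 1*16451))*(X(101/(-105) - 6/16, -51) - 27852) = (-25387 + (4778 - 1*16451))*(168 - 27852) = (-25387 + (4778 - 16451))*(-27684) = (-25387 - 11673)*(-27684) = -37060*(-27684) = 1025969040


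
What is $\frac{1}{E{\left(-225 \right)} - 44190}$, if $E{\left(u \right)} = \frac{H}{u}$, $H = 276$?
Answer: $- \frac{75}{3314342} \approx -2.2629 \cdot 10^{-5}$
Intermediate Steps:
$E{\left(u \right)} = \frac{276}{u}$
$\frac{1}{E{\left(-225 \right)} - 44190} = \frac{1}{\frac{276}{-225} - 44190} = \frac{1}{276 \left(- \frac{1}{225}\right) - 44190} = \frac{1}{- \frac{92}{75} - 44190} = \frac{1}{- \frac{3314342}{75}} = - \frac{75}{3314342}$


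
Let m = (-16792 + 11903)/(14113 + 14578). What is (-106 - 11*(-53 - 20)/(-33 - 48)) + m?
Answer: -269775808/2323971 ≈ -116.08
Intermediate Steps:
m = -4889/28691 ≈ -0.17040
(-106 - 11*(-53 - 20)/(-33 - 48)) + m = (-106 - 11*(-53 - 20)/(-33 - 48)) - 4889/28691 = (-106 - (-803)/(-81)) - 4889/28691 = (-106 - (-803)*(-1)/81) - 4889/28691 = (-106 - 11*73/81) - 4889/28691 = (-106 - 803/81) - 4889/28691 = -9389/81 - 4889/28691 = -269775808/2323971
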